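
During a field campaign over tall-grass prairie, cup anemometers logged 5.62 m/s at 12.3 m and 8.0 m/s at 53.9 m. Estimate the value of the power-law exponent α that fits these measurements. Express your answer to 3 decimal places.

α ≈ 0.239

Power law: V₂/V₁ = (z₂/z₁)^α ⇒ α = ln(V₂/V₁) / ln(z₂/z₁)
α = ln(8.0/5.62) / ln(53.9/12.3) = ln(1.4235) / ln(4.3821)
  = 0.35311 / 1.47753 = 0.23899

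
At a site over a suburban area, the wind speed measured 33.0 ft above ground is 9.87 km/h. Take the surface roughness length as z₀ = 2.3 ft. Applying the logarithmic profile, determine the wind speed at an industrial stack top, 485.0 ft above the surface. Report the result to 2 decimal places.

19.83 km/h

Log law: V(z) ∝ ln(z/z₀), so V₂/V₁ = ln(z₂/z₀) / ln(z₁/z₀).
ln(485.0/2.3) = 5.3512, ln(33.0/2.3) = 2.6636
V₂ = 9.87 × 5.3512/2.6636 = 9.87 × 2.0090 = 19.8291 km/h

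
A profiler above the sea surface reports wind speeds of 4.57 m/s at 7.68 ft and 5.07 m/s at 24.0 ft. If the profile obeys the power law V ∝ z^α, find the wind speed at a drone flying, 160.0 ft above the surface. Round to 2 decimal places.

6.03 m/s

First find α: α = ln(V₂/V₁)/ln(z₂/z₁) = ln(5.07/4.57)/ln(24.0/7.68) = 0.10383/1.13943 = 0.0911
Extrapolate from 24.0 ft to 160.0 ft: V₃ = 5.07 × (160.0/24.0)^0.0911 = 5.07 × 1.1887 = 6.0268 m/s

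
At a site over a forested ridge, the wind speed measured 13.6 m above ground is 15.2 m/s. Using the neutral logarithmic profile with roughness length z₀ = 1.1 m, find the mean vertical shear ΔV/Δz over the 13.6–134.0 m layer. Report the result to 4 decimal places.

Log law: V₂ = V₁ · ln(z₂/z₀)/ln(z₁/z₀) = 15.2 × 4.8025/2.5148 = 29.0280 m/s
ΔV/Δz = (29.0280 − 15.2)/(134.0 − 13.6) = 13.8280/120.4000 = 0.11485 m/s/m

0.1149 m/s/m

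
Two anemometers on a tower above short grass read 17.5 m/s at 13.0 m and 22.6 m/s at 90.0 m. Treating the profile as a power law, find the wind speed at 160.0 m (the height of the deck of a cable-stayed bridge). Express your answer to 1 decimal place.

24.4 m/s

First find α: α = ln(V₂/V₁)/ln(z₂/z₁) = ln(22.6/17.5)/ln(90.0/13.0) = 0.25575/1.93486 = 0.1322
Extrapolate from 90.0 m to 160.0 m: V₃ = 22.6 × (160.0/90.0)^0.1322 = 22.6 × 1.0790 = 24.3858 m/s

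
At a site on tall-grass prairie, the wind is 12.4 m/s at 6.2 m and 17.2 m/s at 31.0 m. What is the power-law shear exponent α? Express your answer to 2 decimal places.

Power law: V₂/V₁ = (z₂/z₁)^α ⇒ α = ln(V₂/V₁) / ln(z₂/z₁)
α = ln(17.2/12.4) / ln(31.0/6.2) = ln(1.3871) / ln(5.0000)
  = 0.32721 / 1.60944 = 0.20331

α ≈ 0.20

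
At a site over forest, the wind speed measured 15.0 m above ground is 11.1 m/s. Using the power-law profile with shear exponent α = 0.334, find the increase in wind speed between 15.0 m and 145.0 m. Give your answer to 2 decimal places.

Power law: V₂ = V₁ · (z₂/z₁)^α = 11.1 × (9.6667)^0.334 = 23.6813 m/s
ΔV = 23.6813 − 11.1 = 12.5813 m/s

12.58 m/s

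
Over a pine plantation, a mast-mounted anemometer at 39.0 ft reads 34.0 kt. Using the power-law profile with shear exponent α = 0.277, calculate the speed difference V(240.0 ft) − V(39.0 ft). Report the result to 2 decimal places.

Power law: V₂ = V₁ · (z₂/z₁)^α = 34.0 × (6.1538)^0.277 = 56.2435 kt
ΔV = 56.2435 − 34.0 = 22.2435 kt

22.24 kt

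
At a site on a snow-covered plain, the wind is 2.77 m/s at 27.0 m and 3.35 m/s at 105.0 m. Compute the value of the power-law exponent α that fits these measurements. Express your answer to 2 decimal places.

α ≈ 0.14

Power law: V₂/V₁ = (z₂/z₁)^α ⇒ α = ln(V₂/V₁) / ln(z₂/z₁)
α = ln(3.35/2.77) / ln(105.0/27.0) = ln(1.2094) / ln(3.8889)
  = 0.19011 / 1.35812 = 0.13998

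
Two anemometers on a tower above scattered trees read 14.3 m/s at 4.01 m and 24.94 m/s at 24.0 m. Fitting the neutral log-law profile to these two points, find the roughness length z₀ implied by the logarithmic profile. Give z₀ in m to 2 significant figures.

z₀ ≈ 0.36 m

Log law: V(z) ∝ ln(z/z₀). With r = V₁/V₂ = 14.3/24.94 = 0.57338,
r · ln(z₂/z₀) = ln(z₁/z₀) ⇒ ln z₀ = (ln z₁ − r·ln z₂)/(1 − r)
ln z₀ = (1.38879 − 0.57338×3.17805) / 0.42662 = -1.0160
z₀ = exp(-1.0160) = 0.3621 m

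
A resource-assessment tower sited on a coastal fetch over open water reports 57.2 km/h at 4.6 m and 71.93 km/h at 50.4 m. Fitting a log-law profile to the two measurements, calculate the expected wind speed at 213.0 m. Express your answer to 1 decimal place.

Log law: V ∝ ln(z/z₀). From the pair, with r = V₁/V₂ = 0.79522,
ln z₀ = (ln z₁ − r·ln z₂)/(1 − r) = (1.5261 − 0.79522×3.9200)/0.20478 = -7.7701 → z₀ = 0.0004222 m
V₃ = V₁ · ln(z₃/z₀)/ln(z₁/z₀) = 57.2 × 13.1314/9.2962 = 80.7984 km/h

80.8 km/h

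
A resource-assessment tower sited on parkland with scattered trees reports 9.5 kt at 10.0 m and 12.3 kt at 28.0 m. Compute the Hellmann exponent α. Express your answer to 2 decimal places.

Power law: V₂/V₁ = (z₂/z₁)^α ⇒ α = ln(V₂/V₁) / ln(z₂/z₁)
α = ln(12.3/9.5) / ln(28.0/10.0) = ln(1.2947) / ln(2.8000)
  = 0.25831 / 1.02962 = 0.25088

α ≈ 0.25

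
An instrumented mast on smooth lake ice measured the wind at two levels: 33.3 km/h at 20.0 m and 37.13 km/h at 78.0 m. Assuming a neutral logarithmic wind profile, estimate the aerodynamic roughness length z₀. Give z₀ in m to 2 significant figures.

z₀ ≈ 0.00015 m

Log law: V(z) ∝ ln(z/z₀). With r = V₁/V₂ = 33.3/37.13 = 0.89685,
r · ln(z₂/z₀) = ln(z₁/z₀) ⇒ ln z₀ = (ln z₁ − r·ln z₂)/(1 − r)
ln z₀ = (2.99573 − 0.89685×4.35671) / 0.10315 = -8.8373
z₀ = exp(-8.8373) = 0.0001452 m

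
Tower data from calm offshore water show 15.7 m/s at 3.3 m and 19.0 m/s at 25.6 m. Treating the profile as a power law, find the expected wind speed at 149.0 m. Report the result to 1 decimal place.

22.4 m/s

First find α: α = ln(V₂/V₁)/ln(z₂/z₁) = ln(19.0/15.7)/ln(25.6/3.3) = 0.19078/2.04867 = 0.0931
Extrapolate from 25.6 m to 149.0 m: V₃ = 19.0 × (149.0/25.6)^0.0931 = 19.0 × 1.1782 = 22.3866 m/s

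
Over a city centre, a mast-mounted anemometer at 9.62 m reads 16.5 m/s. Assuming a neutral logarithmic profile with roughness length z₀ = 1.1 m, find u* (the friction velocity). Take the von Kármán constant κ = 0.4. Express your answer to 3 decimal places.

u* ≈ 3.044 m/s

Log law: V(z) = (u*/κ) · ln(z/z₀) ⇒ u* = κ · V / ln(z/z₀)
u* = 0.4 × 16.5 / ln(9.62/1.1) = 0.4 × 16.5 / 2.1685
   = 6.6000 / 2.1685 = 3.0435 m/s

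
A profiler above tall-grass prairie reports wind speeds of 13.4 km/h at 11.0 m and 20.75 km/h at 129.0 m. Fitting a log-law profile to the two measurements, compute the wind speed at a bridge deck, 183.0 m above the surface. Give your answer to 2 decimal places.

21.79 km/h

Log law: V ∝ ln(z/z₀). From the pair, with r = V₁/V₂ = 0.64578,
ln z₀ = (ln z₁ − r·ln z₂)/(1 − r) = (2.3979 − 0.64578×4.8598)/0.35422 = -2.0905 → z₀ = 0.1236 m
V₃ = V₁ · ln(z₃/z₀)/ln(z₁/z₀) = 13.4 × 7.3000/4.4884 = 21.7939 km/h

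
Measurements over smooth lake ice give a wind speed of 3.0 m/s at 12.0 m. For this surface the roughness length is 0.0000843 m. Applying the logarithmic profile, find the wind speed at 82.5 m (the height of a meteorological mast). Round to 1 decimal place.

3.5 m/s

Log law: V(z) ∝ ln(z/z₀), so V₂/V₁ = ln(z₂/z₀) / ln(z₁/z₀).
ln(82.5/0.0000843) = 13.7939, ln(12.0/0.0000843) = 11.8660
V₂ = 3.0 × 13.7939/11.8660 = 3.0 × 1.1625 = 3.4874 m/s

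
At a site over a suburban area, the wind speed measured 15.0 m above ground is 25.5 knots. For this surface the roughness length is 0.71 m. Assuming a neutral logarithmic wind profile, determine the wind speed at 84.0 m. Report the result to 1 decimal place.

39.9 knots

Log law: V(z) ∝ ln(z/z₀), so V₂/V₁ = ln(z₂/z₀) / ln(z₁/z₀).
ln(84.0/0.71) = 4.7733, ln(15.0/0.71) = 3.0505
V₂ = 25.5 × 4.7733/3.0505 = 25.5 × 1.5647 = 39.9009 knots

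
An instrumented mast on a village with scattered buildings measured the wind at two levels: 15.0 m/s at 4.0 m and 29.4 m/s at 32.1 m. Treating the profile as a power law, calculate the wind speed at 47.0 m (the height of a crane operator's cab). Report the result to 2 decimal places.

33.25 m/s

First find α: α = ln(V₂/V₁)/ln(z₂/z₁) = ln(29.4/15.0)/ln(32.1/4.0) = 0.67294/2.08256 = 0.3231
Extrapolate from 32.1 m to 47.0 m: V₃ = 29.4 × (47.0/32.1)^0.3231 = 29.4 × 1.1311 = 33.2549 m/s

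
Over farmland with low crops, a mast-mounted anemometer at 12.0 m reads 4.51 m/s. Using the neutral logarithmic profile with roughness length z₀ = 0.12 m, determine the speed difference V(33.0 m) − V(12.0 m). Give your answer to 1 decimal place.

Log law: V₂ = V₁ · ln(z₂/z₀)/ln(z₁/z₀) = 4.51 × 5.6168/4.6052 = 5.5007 m/s
ΔV = 5.5007 − 4.51 = 0.9907 m/s

1.0 m/s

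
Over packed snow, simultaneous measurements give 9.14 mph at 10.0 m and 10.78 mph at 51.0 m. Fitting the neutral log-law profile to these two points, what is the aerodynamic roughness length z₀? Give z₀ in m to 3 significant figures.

Log law: V(z) ∝ ln(z/z₀). With r = V₁/V₂ = 9.14/10.78 = 0.84787,
r · ln(z₂/z₀) = ln(z₁/z₀) ⇒ ln z₀ = (ln z₁ − r·ln z₂)/(1 − r)
ln z₀ = (2.30259 − 0.84787×3.93183) / 0.15213 = -6.7775
z₀ = exp(-6.7775) = 0.001139 m

z₀ ≈ 0.00114 m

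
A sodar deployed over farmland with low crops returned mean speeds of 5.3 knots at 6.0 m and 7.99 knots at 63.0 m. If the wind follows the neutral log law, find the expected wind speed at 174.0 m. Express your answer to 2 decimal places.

Log law: V ∝ ln(z/z₀). From the pair, with r = V₁/V₂ = 0.66333,
ln z₀ = (ln z₁ − r·ln z₂)/(1 − r) = (1.7918 − 0.66333×4.1431)/0.33667 = -2.8411 → z₀ = 0.05836 m
V₃ = V₁ · ln(z₃/z₀)/ln(z₁/z₀) = 5.3 × 8.0001/4.6328 = 9.1522 knots

9.15 knots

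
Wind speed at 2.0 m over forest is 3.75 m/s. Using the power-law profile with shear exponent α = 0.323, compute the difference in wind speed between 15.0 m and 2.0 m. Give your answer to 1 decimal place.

Power law: V₂ = V₁ · (z₂/z₁)^α = 3.75 × (7.5000)^0.323 = 7.1891 m/s
ΔV = 7.1891 − 3.75 = 3.4391 m/s

3.4 m/s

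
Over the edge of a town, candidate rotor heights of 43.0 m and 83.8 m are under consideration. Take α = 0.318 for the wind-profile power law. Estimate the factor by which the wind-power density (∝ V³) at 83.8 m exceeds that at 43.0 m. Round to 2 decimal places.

Speed ratio: V_B/V_A = (z_B/z_A)^α = (83.8/43.0)^0.318 = (1.9488)^0.318 = 1.23637
Power-density ratio: P_B/P_A = (V_B/V_A)³ = (1.23637)³ = 1.88993

1.89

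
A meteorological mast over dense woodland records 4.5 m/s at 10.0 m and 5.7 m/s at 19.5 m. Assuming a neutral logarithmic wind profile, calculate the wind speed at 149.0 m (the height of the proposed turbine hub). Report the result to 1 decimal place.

Log law: V ∝ ln(z/z₀). From the pair, with r = V₁/V₂ = 0.78947,
ln z₀ = (ln z₁ − r·ln z₂)/(1 − r) = (2.3026 − 0.78947×2.9704)/0.21053 = -0.2018 → z₀ = 0.8173 m
V₃ = V₁ · ln(z₃/z₀)/ln(z₁/z₀) = 4.5 × 5.2057/2.5044 = 9.3540 m/s

9.4 m/s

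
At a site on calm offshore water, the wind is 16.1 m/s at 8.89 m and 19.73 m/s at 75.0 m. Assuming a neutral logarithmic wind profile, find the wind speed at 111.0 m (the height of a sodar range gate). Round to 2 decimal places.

20.40 m/s

Log law: V ∝ ln(z/z₀). From the pair, with r = V₁/V₂ = 0.81602,
ln z₀ = (ln z₁ − r·ln z₂)/(1 − r) = (2.1849 − 0.81602×4.3175)/0.18398 = -7.2735 → z₀ = 0.0006937 m
V₃ = V₁ · ln(z₃/z₀)/ln(z₁/z₀) = 16.1 × 11.9831/9.4585 = 20.3973 m/s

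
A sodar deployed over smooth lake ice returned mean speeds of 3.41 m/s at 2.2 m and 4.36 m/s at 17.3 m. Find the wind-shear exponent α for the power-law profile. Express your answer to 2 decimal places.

α ≈ 0.12

Power law: V₂/V₁ = (z₂/z₁)^α ⇒ α = ln(V₂/V₁) / ln(z₂/z₁)
α = ln(4.36/3.41) / ln(17.3/2.2) = ln(1.2786) / ln(7.8636)
  = 0.24576 / 2.06225 = 0.11917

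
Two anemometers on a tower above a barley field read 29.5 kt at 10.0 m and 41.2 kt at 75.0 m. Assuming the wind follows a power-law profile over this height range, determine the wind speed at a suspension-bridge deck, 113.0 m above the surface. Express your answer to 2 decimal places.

44.10 kt

First find α: α = ln(V₂/V₁)/ln(z₂/z₁) = ln(41.2/29.5)/ln(75.0/10.0) = 0.33405/2.01490 = 0.1658
Extrapolate from 75.0 m to 113.0 m: V₃ = 41.2 × (113.0/75.0)^0.1658 = 41.2 × 1.0703 = 44.0971 kt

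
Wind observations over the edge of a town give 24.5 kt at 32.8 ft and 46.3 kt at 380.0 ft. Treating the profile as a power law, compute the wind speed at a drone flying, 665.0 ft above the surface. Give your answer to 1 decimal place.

First find α: α = ln(V₂/V₁)/ln(z₂/z₁) = ln(46.3/24.5)/ln(380.0/32.8) = 0.63647/2.44974 = 0.2598
Extrapolate from 380.0 ft to 665.0 ft: V₃ = 46.3 × (665.0/380.0)^0.2598 = 46.3 × 1.1565 = 53.5457 kt

53.5 kt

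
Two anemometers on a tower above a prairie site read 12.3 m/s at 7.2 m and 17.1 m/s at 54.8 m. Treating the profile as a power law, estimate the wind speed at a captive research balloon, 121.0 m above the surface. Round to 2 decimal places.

19.45 m/s

First find α: α = ln(V₂/V₁)/ln(z₂/z₁) = ln(17.1/12.3)/ln(54.8/7.2) = 0.32948/2.02961 = 0.1623
Extrapolate from 54.8 m to 121.0 m: V₃ = 17.1 × (121.0/54.8)^0.1623 = 17.1 × 1.1372 = 19.4465 m/s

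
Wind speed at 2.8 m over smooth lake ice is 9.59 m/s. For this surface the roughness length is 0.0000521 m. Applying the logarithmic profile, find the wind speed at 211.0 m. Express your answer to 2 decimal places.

Log law: V(z) ∝ ln(z/z₀), so V₂/V₁ = ln(z₂/z₀) / ln(z₁/z₀).
ln(211.0/0.0000521) = 15.2142, ln(2.8/0.0000521) = 10.8920
V₂ = 9.59 × 15.2142/10.8920 = 9.59 × 1.3968 = 13.3956 m/s

13.40 m/s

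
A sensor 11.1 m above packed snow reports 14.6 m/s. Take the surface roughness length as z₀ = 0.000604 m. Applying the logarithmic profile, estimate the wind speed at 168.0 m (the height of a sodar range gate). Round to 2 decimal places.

Log law: V(z) ∝ ln(z/z₀), so V₂/V₁ = ln(z₂/z₀) / ln(z₁/z₀).
ln(168.0/0.000604) = 12.5359, ln(11.1/0.000604) = 9.8189
V₂ = 14.6 × 12.5359/9.8189 = 14.6 × 1.2767 = 18.6400 m/s

18.64 m/s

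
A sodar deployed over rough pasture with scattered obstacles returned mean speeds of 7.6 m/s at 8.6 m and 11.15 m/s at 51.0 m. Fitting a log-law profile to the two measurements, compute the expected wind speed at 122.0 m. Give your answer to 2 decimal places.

Log law: V ∝ ln(z/z₀). From the pair, with r = V₁/V₂ = 0.68161,
ln z₀ = (ln z₁ − r·ln z₂)/(1 − r) = (2.1518 − 0.68161×3.9318)/0.31839 = -1.6591 → z₀ = 0.1903 m
V₃ = V₁ · ln(z₃/z₀)/ln(z₁/z₀) = 7.6 × 6.4631/3.8108 = 12.8894 m/s

12.89 m/s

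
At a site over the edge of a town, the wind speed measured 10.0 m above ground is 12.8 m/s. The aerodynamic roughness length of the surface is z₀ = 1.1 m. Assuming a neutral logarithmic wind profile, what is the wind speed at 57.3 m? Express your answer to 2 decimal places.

Log law: V(z) ∝ ln(z/z₀), so V₂/V₁ = ln(z₂/z₀) / ln(z₁/z₀).
ln(57.3/1.1) = 3.9530, ln(10.0/1.1) = 2.2073
V₂ = 12.8 × 3.9530/2.2073 = 12.8 × 1.7909 = 22.9234 m/s

22.92 m/s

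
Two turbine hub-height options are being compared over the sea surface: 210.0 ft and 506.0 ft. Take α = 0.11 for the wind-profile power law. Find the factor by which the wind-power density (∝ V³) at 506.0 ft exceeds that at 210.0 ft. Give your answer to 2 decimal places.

1.34

Speed ratio: V_B/V_A = (z_B/z_A)^α = (506.0/210.0)^0.11 = (2.4095)^0.11 = 1.10157
Power-density ratio: P_B/P_A = (V_B/V_A)³ = (1.10157)³ = 1.33671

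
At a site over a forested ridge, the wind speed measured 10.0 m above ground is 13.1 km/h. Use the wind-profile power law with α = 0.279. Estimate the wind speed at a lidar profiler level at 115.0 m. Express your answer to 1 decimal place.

Power-law profile: V₂ = V₁ · (z₂/z₁)^α
V₂ = 13.1 × (115.0/10.0)^0.279 = 13.1 × (11.5000)^0.279
    = 13.1 × 1.9767 = 25.8944 km/h

25.9 km/h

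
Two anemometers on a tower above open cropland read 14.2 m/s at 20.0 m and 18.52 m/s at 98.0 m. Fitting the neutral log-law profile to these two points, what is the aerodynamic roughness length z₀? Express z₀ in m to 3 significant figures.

Log law: V(z) ∝ ln(z/z₀). With r = V₁/V₂ = 14.2/18.52 = 0.76674,
r · ln(z₂/z₀) = ln(z₁/z₀) ⇒ ln z₀ = (ln z₁ − r·ln z₂)/(1 − r)
ln z₀ = (2.99573 − 0.76674×4.58497) / 0.23326 = -2.2281
z₀ = exp(-2.2281) = 0.1077 m

z₀ ≈ 0.108 m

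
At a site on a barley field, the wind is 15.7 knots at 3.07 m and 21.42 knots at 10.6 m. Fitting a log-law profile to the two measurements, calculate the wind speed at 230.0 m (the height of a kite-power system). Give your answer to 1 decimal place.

Log law: V ∝ ln(z/z₀). From the pair, with r = V₁/V₂ = 0.73296,
ln z₀ = (ln z₁ − r·ln z₂)/(1 − r) = (1.1217 − 0.73296×2.3609)/0.26704 = -2.2796 → z₀ = 0.1023 m
V₃ = V₁ · ln(z₃/z₀)/ln(z₁/z₀) = 15.7 × 7.7176/3.4012 = 35.6244 knots

35.6 knots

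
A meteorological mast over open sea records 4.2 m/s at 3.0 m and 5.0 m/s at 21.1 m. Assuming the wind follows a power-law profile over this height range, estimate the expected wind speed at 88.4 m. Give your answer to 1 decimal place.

First find α: α = ln(V₂/V₁)/ln(z₂/z₁) = ln(5.0/4.2)/ln(21.1/3.0) = 0.17435/1.95066 = 0.0894
Extrapolate from 21.1 m to 88.4 m: V₃ = 5.0 × (88.4/21.1)^0.0894 = 5.0 × 1.1366 = 5.6830 m/s

5.7 m/s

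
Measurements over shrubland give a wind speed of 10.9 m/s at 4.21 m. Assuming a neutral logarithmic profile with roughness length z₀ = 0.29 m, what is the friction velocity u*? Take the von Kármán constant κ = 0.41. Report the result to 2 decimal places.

u* ≈ 1.67 m/s

Log law: V(z) = (u*/κ) · ln(z/z₀) ⇒ u* = κ · V / ln(z/z₀)
u* = 0.41 × 10.9 / ln(4.21/0.29) = 0.41 × 10.9 / 2.6753
   = 4.4690 / 2.6753 = 1.6704 m/s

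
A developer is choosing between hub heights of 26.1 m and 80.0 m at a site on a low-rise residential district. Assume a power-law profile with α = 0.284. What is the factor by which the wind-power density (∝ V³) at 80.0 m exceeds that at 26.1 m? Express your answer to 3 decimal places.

Speed ratio: V_B/V_A = (z_B/z_A)^α = (80.0/26.1)^0.284 = (3.0651)^0.284 = 1.37452
Power-density ratio: P_B/P_A = (V_B/V_A)³ = (1.37452)³ = 2.59690

2.597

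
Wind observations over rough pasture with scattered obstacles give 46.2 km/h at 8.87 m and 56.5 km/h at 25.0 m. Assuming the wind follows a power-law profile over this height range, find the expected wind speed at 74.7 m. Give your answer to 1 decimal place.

69.9 km/h

First find α: α = ln(V₂/V₁)/ln(z₂/z₁) = ln(56.5/46.2)/ln(25.0/8.87) = 0.20126/1.03620 = 0.1942
Extrapolate from 25.0 m to 74.7 m: V₃ = 56.5 × (74.7/25.0)^0.1942 = 56.5 × 1.2369 = 69.8846 km/h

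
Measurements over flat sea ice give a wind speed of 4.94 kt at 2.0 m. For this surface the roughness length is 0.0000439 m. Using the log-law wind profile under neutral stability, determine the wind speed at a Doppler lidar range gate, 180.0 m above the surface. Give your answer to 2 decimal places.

Log law: V(z) ∝ ln(z/z₀), so V₂/V₁ = ln(z₂/z₀) / ln(z₁/z₀).
ln(180.0/0.0000439) = 15.2266, ln(2.0/0.0000439) = 10.7267
V₂ = 4.94 × 15.2266/10.7267 = 4.94 × 1.4195 = 7.0123 kt

7.01 kt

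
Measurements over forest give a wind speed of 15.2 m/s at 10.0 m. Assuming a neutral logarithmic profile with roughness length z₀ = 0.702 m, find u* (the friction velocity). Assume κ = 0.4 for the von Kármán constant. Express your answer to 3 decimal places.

Log law: V(z) = (u*/κ) · ln(z/z₀) ⇒ u* = κ · V / ln(z/z₀)
u* = 0.4 × 15.2 / ln(10.0/0.702) = 0.4 × 15.2 / 2.6564
   = 6.0800 / 2.6564 = 2.2888 m/s

u* ≈ 2.289 m/s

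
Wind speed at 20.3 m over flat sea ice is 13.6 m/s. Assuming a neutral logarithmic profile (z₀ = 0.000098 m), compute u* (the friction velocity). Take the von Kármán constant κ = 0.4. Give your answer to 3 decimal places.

u* ≈ 0.444 m/s

Log law: V(z) = (u*/κ) · ln(z/z₀) ⇒ u* = κ · V / ln(z/z₀)
u* = 0.4 × 13.6 / ln(20.3/0.000098) = 0.4 × 13.6 / 12.2412
   = 5.4400 / 12.2412 = 0.4444 m/s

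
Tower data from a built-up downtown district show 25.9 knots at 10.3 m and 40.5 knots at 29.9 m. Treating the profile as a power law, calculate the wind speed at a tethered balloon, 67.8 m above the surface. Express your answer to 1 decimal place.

57.1 knots

First find α: α = ln(V₂/V₁)/ln(z₂/z₁) = ln(40.5/25.9)/ln(29.9/10.3) = 0.44706/1.06571 = 0.4195
Extrapolate from 29.9 m to 67.8 m: V₃ = 40.5 × (67.8/29.9)^0.4195 = 40.5 × 1.4098 = 57.0964 knots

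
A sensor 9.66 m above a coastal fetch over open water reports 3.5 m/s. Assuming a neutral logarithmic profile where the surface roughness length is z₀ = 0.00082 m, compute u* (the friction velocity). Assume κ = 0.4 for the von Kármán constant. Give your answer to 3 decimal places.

u* ≈ 0.149 m/s

Log law: V(z) = (u*/κ) · ln(z/z₀) ⇒ u* = κ · V / ln(z/z₀)
u* = 0.4 × 3.5 / ln(9.66/0.00082) = 0.4 × 3.5 / 9.3742
   = 1.4000 / 9.3742 = 0.1493 m/s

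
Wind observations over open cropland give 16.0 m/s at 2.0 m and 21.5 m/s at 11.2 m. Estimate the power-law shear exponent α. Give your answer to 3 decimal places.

Power law: V₂/V₁ = (z₂/z₁)^α ⇒ α = ln(V₂/V₁) / ln(z₂/z₁)
α = ln(21.5/16.0) / ln(11.2/2.0) = ln(1.3438) / ln(5.6000)
  = 0.29546 / 1.72277 = 0.17151

α ≈ 0.172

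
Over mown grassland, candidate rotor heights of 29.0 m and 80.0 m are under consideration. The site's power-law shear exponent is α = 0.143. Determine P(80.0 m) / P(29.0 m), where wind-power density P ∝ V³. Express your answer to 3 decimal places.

Speed ratio: V_B/V_A = (z_B/z_A)^α = (80.0/29.0)^0.143 = (2.7586)^0.143 = 1.15616
Power-density ratio: P_B/P_A = (V_B/V_A)³ = (1.15616)³ = 1.54546

1.545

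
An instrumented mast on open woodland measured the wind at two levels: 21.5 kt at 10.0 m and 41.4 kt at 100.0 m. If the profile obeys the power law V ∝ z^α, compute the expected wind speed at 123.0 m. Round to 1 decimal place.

First find α: α = ln(V₂/V₁)/ln(z₂/z₁) = ln(41.4/21.5)/ln(100.0/10.0) = 0.65523/2.30259 = 0.2846
Extrapolate from 100.0 m to 123.0 m: V₃ = 41.4 × (123.0/100.0)^0.2846 = 41.4 × 1.0607 = 43.9121 kt

43.9 kt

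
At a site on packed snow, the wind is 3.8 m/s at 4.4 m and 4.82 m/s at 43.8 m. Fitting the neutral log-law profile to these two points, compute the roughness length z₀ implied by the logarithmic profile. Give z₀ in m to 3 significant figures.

Log law: V(z) ∝ ln(z/z₀). With r = V₁/V₂ = 3.8/4.82 = 0.78838,
r · ln(z₂/z₀) = ln(z₁/z₀) ⇒ ln z₀ = (ln z₁ − r·ln z₂)/(1 − r)
ln z₀ = (1.48160 − 0.78838×3.77963) / 0.21162 = -7.0797
z₀ = exp(-7.0797) = 0.0008420 m

z₀ ≈ 0.000842 m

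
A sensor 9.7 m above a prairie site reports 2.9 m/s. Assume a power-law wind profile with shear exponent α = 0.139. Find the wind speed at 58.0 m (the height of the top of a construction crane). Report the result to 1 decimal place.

Power-law profile: V₂ = V₁ · (z₂/z₁)^α
V₂ = 2.9 × (58.0/9.7)^0.139 = 2.9 × (5.9794)^0.139
    = 2.9 × 1.2822 = 3.7184 m/s

3.7 m/s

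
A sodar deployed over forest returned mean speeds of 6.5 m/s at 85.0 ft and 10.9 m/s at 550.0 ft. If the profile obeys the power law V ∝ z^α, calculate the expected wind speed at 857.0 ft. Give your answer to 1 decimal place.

12.3 m/s

First find α: α = ln(V₂/V₁)/ln(z₂/z₁) = ln(10.9/6.5)/ln(550.0/85.0) = 0.51696/1.86727 = 0.2769
Extrapolate from 550.0 ft to 857.0 ft: V₃ = 10.9 × (857.0/550.0)^0.2769 = 10.9 × 1.1306 = 12.3241 m/s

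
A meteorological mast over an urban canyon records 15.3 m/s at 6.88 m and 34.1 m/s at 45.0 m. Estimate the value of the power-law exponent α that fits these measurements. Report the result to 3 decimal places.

Power law: V₂/V₁ = (z₂/z₁)^α ⇒ α = ln(V₂/V₁) / ln(z₂/z₁)
α = ln(34.1/15.3) / ln(45.0/6.88) = ln(2.2288) / ln(6.5407)
  = 0.80144 / 1.87804 = 0.42674

α ≈ 0.427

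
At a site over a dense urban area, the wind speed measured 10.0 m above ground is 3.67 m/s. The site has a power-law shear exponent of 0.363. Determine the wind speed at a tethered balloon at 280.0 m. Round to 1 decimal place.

Power-law profile: V₂ = V₁ · (z₂/z₁)^α
V₂ = 3.67 × (280.0/10.0)^0.363 = 3.67 × (28.0000)^0.363
    = 3.67 × 3.3521 = 12.3022 m/s

12.3 m/s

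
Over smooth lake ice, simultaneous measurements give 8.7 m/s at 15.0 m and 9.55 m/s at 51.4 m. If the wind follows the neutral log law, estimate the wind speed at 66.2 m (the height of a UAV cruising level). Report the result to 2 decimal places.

9.72 m/s

Log law: V ∝ ln(z/z₀). From the pair, with r = V₁/V₂ = 0.91099,
ln z₀ = (ln z₁ − r·ln z₂)/(1 − r) = (2.7081 − 0.91099×3.9396)/0.08901 = -9.8976 → z₀ = 0.00005029 m
V₃ = V₁ · ln(z₃/z₀)/ln(z₁/z₀) = 8.7 × 14.0903/12.6057 = 9.7246 m/s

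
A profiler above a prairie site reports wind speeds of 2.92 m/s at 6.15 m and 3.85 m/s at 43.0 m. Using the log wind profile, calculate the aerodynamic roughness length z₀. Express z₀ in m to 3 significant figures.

z₀ ≈ 0.0137 m

Log law: V(z) ∝ ln(z/z₀). With r = V₁/V₂ = 2.92/3.85 = 0.75844,
r · ln(z₂/z₀) = ln(z₁/z₀) ⇒ ln z₀ = (ln z₁ − r·ln z₂)/(1 − r)
ln z₀ = (1.81645 − 0.75844×3.76120) / 0.24156 = -4.2896
z₀ = exp(-4.2896) = 0.01371 m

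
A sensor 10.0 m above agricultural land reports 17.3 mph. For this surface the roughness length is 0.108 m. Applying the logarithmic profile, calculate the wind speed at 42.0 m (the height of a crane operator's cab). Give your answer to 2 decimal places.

22.78 mph

Log law: V(z) ∝ ln(z/z₀), so V₂/V₁ = ln(z₂/z₀) / ln(z₁/z₀).
ln(42.0/0.108) = 5.9633, ln(10.0/0.108) = 4.5282
V₂ = 17.3 × 5.9633/4.5282 = 17.3 × 1.3169 = 22.7827 mph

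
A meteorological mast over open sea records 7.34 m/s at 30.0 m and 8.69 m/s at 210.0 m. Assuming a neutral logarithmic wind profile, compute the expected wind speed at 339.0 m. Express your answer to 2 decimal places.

Log law: V ∝ ln(z/z₀). From the pair, with r = V₁/V₂ = 0.84465,
ln z₀ = (ln z₁ − r·ln z₂)/(1 − r) = (3.4012 − 0.84465×5.3471)/0.15535 = -7.1788 → z₀ = 0.0007626 m
V₃ = V₁ · ln(z₃/z₀)/ln(z₁/z₀) = 7.34 × 13.0048/10.5800 = 9.0222 m/s

9.02 m/s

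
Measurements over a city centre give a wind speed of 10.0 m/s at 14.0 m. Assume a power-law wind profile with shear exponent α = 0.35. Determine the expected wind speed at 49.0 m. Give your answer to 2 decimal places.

Power-law profile: V₂ = V₁ · (z₂/z₁)^α
V₂ = 10.0 × (49.0/14.0)^0.35 = 10.0 × (3.5000)^0.35
    = 10.0 × 1.5503 = 15.5033 m/s

15.50 m/s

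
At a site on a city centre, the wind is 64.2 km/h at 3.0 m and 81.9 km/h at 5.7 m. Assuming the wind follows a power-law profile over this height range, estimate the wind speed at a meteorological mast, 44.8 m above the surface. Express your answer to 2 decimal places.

First find α: α = ln(V₂/V₁)/ln(z₂/z₁) = ln(81.9/64.2)/ln(5.7/3.0) = 0.24350/0.64185 = 0.3794
Extrapolate from 5.7 m to 44.8 m: V₃ = 81.9 × (44.8/5.7)^0.3794 = 81.9 × 2.1862 = 179.0470 km/h

179.05 km/h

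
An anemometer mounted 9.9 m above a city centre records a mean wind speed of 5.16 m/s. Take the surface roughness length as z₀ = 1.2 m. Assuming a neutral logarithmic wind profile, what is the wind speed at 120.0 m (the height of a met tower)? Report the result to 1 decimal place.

Log law: V(z) ∝ ln(z/z₀), so V₂/V₁ = ln(z₂/z₀) / ln(z₁/z₀).
ln(120.0/1.2) = 4.6052, ln(9.9/1.2) = 2.1102
V₂ = 5.16 × 4.6052/2.1102 = 5.16 × 2.1823 = 11.2608 m/s

11.3 m/s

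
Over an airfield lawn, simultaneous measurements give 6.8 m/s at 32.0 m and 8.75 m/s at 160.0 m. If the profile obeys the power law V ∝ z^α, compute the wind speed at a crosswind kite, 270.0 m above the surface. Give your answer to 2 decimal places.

First find α: α = ln(V₂/V₁)/ln(z₂/z₁) = ln(8.75/6.8)/ln(160.0/32.0) = 0.25213/1.60944 = 0.1567
Extrapolate from 160.0 m to 270.0 m: V₃ = 8.75 × (270.0/160.0)^0.1567 = 8.75 × 1.0854 = 9.4975 m/s

9.50 m/s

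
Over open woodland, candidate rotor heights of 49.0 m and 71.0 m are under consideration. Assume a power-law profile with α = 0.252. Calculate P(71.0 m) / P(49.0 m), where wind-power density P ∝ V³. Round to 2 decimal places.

Speed ratio: V_B/V_A = (z_B/z_A)^α = (71.0/49.0)^0.252 = (1.4490)^0.252 = 1.09796
Power-density ratio: P_B/P_A = (V_B/V_A)³ = (1.09796)³ = 1.32362

1.32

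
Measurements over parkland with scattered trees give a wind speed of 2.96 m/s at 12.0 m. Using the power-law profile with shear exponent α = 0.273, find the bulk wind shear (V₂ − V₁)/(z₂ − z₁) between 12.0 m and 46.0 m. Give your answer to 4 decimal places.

0.0386 m/s/m

Power law: V₂ = V₁ · (z₂/z₁)^α = 2.96 × (3.8333)^0.273 = 4.2718 m/s
ΔV/Δz = (4.2718 − 2.96)/(46.0 − 12.0) = 1.3118/34.0000 = 0.03858 m/s/m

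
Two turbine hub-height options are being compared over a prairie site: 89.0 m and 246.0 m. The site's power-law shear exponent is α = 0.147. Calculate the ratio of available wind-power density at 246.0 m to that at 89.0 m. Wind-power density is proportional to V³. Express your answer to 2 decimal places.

Speed ratio: V_B/V_A = (z_B/z_A)^α = (246.0/89.0)^0.147 = (2.7640)^0.147 = 1.16120
Power-density ratio: P_B/P_A = (V_B/V_A)³ = (1.16120)³ = 1.56575

1.57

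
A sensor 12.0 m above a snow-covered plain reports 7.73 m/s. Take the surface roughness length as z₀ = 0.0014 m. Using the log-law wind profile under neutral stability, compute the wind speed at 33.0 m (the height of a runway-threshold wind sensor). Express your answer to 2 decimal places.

8.59 m/s

Log law: V(z) ∝ ln(z/z₀), so V₂/V₁ = ln(z₂/z₀) / ln(z₁/z₀).
ln(33.0/0.0014) = 10.0678, ln(12.0/0.0014) = 9.0562
V₂ = 7.73 × 10.0678/9.0562 = 7.73 × 1.1117 = 8.5935 m/s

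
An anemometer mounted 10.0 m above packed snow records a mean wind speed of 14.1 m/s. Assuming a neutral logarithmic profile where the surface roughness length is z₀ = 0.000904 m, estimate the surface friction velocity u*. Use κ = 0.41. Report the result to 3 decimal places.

Log law: V(z) = (u*/κ) · ln(z/z₀) ⇒ u* = κ · V / ln(z/z₀)
u* = 0.41 × 14.1 / ln(10.0/0.000904) = 0.41 × 14.1 / 9.3113
   = 5.7810 / 9.3113 = 0.6209 m/s

u* ≈ 0.621 m/s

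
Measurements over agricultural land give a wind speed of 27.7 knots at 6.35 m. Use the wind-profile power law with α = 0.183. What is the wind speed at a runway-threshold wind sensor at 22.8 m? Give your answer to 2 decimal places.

Power-law profile: V₂ = V₁ · (z₂/z₁)^α
V₂ = 27.7 × (22.8/6.35)^0.183 = 27.7 × (3.5906)^0.183
    = 27.7 × 1.2636 = 35.0005 knots

35.00 knots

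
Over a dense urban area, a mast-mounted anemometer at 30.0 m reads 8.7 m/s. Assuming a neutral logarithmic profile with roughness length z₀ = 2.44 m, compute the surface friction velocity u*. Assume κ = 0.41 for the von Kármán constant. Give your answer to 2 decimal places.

Log law: V(z) = (u*/κ) · ln(z/z₀) ⇒ u* = κ · V / ln(z/z₀)
u* = 0.41 × 8.7 / ln(30.0/2.44) = 0.41 × 8.7 / 2.5092
   = 3.5670 / 2.5092 = 1.4216 m/s

u* ≈ 1.42 m/s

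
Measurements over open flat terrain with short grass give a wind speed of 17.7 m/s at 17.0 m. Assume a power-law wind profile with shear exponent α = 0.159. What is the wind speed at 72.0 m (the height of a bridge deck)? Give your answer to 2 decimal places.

Power-law profile: V₂ = V₁ · (z₂/z₁)^α
V₂ = 17.7 × (72.0/17.0)^0.159 = 17.7 × (4.2353)^0.159
    = 17.7 × 1.2580 = 22.2663 m/s

22.27 m/s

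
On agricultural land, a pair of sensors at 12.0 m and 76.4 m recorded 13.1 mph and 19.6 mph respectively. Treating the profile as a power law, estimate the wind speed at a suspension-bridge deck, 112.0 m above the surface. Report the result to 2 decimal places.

21.30 mph

First find α: α = ln(V₂/V₁)/ln(z₂/z₁) = ln(19.6/13.1)/ln(76.4/12.0) = 0.40292/1.85108 = 0.2177
Extrapolate from 76.4 m to 112.0 m: V₃ = 19.6 × (112.0/76.4)^0.2177 = 19.6 × 1.0868 = 21.3018 mph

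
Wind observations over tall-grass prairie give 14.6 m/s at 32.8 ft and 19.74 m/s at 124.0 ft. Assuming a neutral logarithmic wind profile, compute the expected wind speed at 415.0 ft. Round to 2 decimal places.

Log law: V ∝ ln(z/z₀). From the pair, with r = V₁/V₂ = 0.73961,
ln z₀ = (ln z₁ − r·ln z₂)/(1 − r) = (3.4904 − 0.73961×4.8203)/0.26039 = -0.2870 → z₀ = 0.7505 ft
V₃ = V₁ · ln(z₃/z₀)/ln(z₁/z₀) = 14.6 × 6.3153/3.7774 = 24.4090 m/s

24.41 m/s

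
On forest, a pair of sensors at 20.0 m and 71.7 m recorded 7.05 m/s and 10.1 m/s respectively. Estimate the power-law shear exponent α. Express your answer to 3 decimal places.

α ≈ 0.282

Power law: V₂/V₁ = (z₂/z₁)^α ⇒ α = ln(V₂/V₁) / ln(z₂/z₁)
α = ln(10.1/7.05) / ln(71.7/20.0) = ln(1.4326) / ln(3.5850)
  = 0.35951 / 1.27676 = 0.28158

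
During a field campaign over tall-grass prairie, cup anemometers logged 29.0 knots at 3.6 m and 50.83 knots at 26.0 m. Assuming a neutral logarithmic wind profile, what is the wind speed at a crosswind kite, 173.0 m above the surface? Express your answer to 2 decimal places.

71.75 knots

Log law: V ∝ ln(z/z₀). From the pair, with r = V₁/V₂ = 0.57053,
ln z₀ = (ln z₁ − r·ln z₂)/(1 − r) = (1.2809 − 0.57053×3.2581)/0.42947 = -1.3456 → z₀ = 0.2604 m
V₃ = V₁ · ln(z₃/z₀)/ln(z₁/z₀) = 29.0 × 6.4989/2.6266 = 71.7550 knots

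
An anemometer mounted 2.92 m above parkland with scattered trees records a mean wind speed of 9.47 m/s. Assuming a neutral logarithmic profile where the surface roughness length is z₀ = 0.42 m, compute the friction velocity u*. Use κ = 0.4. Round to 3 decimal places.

Log law: V(z) = (u*/κ) · ln(z/z₀) ⇒ u* = κ · V / ln(z/z₀)
u* = 0.4 × 9.47 / ln(2.92/0.42) = 0.4 × 9.47 / 1.9391
   = 3.7880 / 1.9391 = 1.9535 m/s

u* ≈ 1.953 m/s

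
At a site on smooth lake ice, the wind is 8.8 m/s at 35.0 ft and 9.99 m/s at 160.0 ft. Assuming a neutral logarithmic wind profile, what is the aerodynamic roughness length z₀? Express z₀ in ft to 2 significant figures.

Log law: V(z) ∝ ln(z/z₀). With r = V₁/V₂ = 8.8/9.99 = 0.88088,
r · ln(z₂/z₀) = ln(z₁/z₀) ⇒ ln z₀ = (ln z₁ − r·ln z₂)/(1 − r)
ln z₀ = (3.55535 − 0.88088×5.07517) / 0.11912 = -7.6837
z₀ = exp(-7.6837) = 0.0004603 ft

z₀ ≈ 0.00046 ft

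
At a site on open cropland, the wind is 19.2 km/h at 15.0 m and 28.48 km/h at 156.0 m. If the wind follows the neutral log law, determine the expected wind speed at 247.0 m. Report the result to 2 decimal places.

30.30 km/h

Log law: V ∝ ln(z/z₀). From the pair, with r = V₁/V₂ = 0.67416,
ln z₀ = (ln z₁ − r·ln z₂)/(1 − r) = (2.7081 − 0.67416×5.0499)/0.32584 = -2.1371 → z₀ = 0.1180 m
V₃ = V₁ · ln(z₃/z₀)/ln(z₁/z₀) = 19.2 × 7.6465/4.8451 = 30.3010 km/h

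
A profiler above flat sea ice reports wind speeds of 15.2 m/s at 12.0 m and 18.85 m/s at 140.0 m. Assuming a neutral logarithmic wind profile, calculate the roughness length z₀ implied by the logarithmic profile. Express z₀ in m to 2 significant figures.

Log law: V(z) ∝ ln(z/z₀). With r = V₁/V₂ = 15.2/18.85 = 0.80637,
r · ln(z₂/z₀) = ln(z₁/z₀) ⇒ ln z₀ = (ln z₁ − r·ln z₂)/(1 − r)
ln z₀ = (2.48491 − 0.80637×4.94164) / 0.19363 = -7.7459
z₀ = exp(-7.7459) = 0.0004325 m

z₀ ≈ 0.00043 m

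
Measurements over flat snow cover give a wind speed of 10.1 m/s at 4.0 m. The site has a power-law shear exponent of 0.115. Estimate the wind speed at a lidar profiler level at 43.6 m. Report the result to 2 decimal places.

Power-law profile: V₂ = V₁ · (z₂/z₁)^α
V₂ = 10.1 × (43.6/4.0)^0.115 = 10.1 × (10.9000)^0.115
    = 10.1 × 1.3161 = 13.2931 m/s

13.29 m/s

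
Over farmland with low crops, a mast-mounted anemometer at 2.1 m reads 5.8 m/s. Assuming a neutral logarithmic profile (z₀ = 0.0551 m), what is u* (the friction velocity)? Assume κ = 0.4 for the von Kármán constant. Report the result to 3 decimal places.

Log law: V(z) = (u*/κ) · ln(z/z₀) ⇒ u* = κ · V / ln(z/z₀)
u* = 0.4 × 5.8 / ln(2.1/0.0551) = 0.4 × 5.8 / 3.6405
   = 2.3200 / 3.6405 = 0.6373 m/s

u* ≈ 0.637 m/s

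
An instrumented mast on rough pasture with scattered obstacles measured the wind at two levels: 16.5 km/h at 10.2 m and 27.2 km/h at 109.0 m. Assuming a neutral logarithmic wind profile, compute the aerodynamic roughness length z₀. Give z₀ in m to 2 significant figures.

Log law: V(z) ∝ ln(z/z₀). With r = V₁/V₂ = 16.5/27.2 = 0.60662,
r · ln(z₂/z₀) = ln(z₁/z₀) ⇒ ln z₀ = (ln z₁ − r·ln z₂)/(1 − r)
ln z₀ = (2.32239 − 0.60662×4.69135) / 0.39338 = -1.3307
z₀ = exp(-1.3307) = 0.2643 m

z₀ ≈ 0.26 m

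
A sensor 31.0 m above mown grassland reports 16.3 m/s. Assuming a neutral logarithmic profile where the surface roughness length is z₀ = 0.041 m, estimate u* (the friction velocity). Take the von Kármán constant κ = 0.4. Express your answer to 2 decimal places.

Log law: V(z) = (u*/κ) · ln(z/z₀) ⇒ u* = κ · V / ln(z/z₀)
u* = 0.4 × 16.3 / ln(31.0/0.041) = 0.4 × 16.3 / 6.6282
   = 6.5200 / 6.6282 = 0.9837 m/s

u* ≈ 0.98 m/s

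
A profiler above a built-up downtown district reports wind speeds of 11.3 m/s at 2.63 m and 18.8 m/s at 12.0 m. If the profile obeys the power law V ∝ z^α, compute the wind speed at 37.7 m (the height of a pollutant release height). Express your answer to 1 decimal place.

First find α: α = ln(V₂/V₁)/ln(z₂/z₁) = ln(18.8/11.3)/ln(12.0/2.63) = 0.50905/1.51792 = 0.3354
Extrapolate from 12.0 m to 37.7 m: V₃ = 18.8 × (37.7/12.0)^0.3354 = 18.8 × 1.4680 = 27.5986 m/s

27.6 m/s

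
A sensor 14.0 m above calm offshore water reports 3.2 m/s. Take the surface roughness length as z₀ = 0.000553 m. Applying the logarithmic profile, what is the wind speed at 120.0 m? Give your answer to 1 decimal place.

3.9 m/s

Log law: V(z) ∝ ln(z/z₀), so V₂/V₁ = ln(z₂/z₀) / ln(z₁/z₀).
ln(120.0/0.000553) = 12.2876, ln(14.0/0.000553) = 10.1392
V₂ = 3.2 × 12.2876/10.1392 = 3.2 × 1.2119 = 3.8781 m/s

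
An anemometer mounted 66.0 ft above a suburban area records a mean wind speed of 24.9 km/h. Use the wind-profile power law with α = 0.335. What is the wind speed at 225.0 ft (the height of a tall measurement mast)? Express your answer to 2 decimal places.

Power-law profile: V₂ = V₁ · (z₂/z₁)^α
V₂ = 24.9 × (225.0/66.0)^0.335 = 24.9 × (3.4091)^0.335
    = 24.9 × 1.5081 = 37.5520 km/h

37.55 km/h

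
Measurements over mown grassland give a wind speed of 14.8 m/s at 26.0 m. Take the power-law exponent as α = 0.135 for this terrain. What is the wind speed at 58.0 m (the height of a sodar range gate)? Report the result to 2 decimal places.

Power-law profile: V₂ = V₁ · (z₂/z₁)^α
V₂ = 14.8 × (58.0/26.0)^0.135 = 14.8 × (2.2308)^0.135
    = 14.8 × 1.1144 = 16.4931 m/s

16.49 m/s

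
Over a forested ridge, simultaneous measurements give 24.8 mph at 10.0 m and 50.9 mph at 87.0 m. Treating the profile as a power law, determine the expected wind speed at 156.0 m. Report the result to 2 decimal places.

61.80 mph

First find α: α = ln(V₂/V₁)/ln(z₂/z₁) = ln(50.9/24.8)/ln(87.0/10.0) = 0.71902/2.16332 = 0.3324
Extrapolate from 87.0 m to 156.0 m: V₃ = 50.9 × (156.0/87.0)^0.3324 = 50.9 × 1.2142 = 61.8028 mph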